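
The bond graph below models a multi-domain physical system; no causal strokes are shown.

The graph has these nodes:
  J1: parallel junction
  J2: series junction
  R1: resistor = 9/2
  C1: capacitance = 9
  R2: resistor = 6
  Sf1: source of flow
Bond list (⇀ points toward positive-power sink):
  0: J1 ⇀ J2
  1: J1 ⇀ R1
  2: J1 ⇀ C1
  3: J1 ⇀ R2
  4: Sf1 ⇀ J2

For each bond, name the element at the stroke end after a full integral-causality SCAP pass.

#0 stroke→J2
#1 stroke→R1
#2 stroke→J1
#3 stroke→R2
#4 stroke→Sf1

β4 →Sf1  (source Sf1 imposes f)
β0 →J2  (common-f at J2 fixed by 4)
β2 →J1  (C1: C, integral causality)
β1 →R1  (0-jn J1 has e-setter on 2)
β3 →R2  (J1 effort already set via bond 2)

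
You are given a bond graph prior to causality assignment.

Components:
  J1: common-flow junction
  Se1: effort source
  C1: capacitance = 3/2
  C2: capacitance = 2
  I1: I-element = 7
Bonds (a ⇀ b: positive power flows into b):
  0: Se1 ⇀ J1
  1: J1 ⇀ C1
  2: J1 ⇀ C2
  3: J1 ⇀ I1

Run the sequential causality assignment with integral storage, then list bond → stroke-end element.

#0 →J1  (source Se1 imposes e)
#1 →J1  (C1: C, integral causality)
#2 →J1  (C2 integral (e out))
#3 →I1  (closing 1-jn rule on J1)

β0 |J1
β1 |J1
β2 |J1
β3 |I1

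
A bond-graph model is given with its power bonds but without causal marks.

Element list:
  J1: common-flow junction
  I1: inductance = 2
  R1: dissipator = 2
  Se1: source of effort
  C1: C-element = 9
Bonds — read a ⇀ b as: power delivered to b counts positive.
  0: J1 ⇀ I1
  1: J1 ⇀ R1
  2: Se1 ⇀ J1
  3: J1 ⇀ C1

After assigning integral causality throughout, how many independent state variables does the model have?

β2 →J1  (Se1 (Se) sets effort on bond)
β0 →I1  (I1 outputs flow p/I1)
β1 →J1  (1-jn J1 has f-setter on 0)
β3 →J1  (J1 flow already set via bond 0)

2  (C1, I1 all integral)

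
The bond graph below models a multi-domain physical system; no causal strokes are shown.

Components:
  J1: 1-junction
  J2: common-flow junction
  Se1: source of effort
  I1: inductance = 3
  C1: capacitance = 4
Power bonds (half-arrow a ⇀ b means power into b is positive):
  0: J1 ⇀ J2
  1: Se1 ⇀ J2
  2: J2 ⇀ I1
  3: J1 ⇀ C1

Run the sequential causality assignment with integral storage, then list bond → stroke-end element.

bond 1 stroke→J2  (Se1: effort source, stroke at far end)
bond 2 stroke→I1  (prefer integral on I1)
bond 0 stroke→J2  (J2 flow already set via bond 2)
bond 3 stroke→J1  (common-f at J1 fixed by 0)

β0 stroke at J2
β1 stroke at J2
β2 stroke at I1
β3 stroke at J1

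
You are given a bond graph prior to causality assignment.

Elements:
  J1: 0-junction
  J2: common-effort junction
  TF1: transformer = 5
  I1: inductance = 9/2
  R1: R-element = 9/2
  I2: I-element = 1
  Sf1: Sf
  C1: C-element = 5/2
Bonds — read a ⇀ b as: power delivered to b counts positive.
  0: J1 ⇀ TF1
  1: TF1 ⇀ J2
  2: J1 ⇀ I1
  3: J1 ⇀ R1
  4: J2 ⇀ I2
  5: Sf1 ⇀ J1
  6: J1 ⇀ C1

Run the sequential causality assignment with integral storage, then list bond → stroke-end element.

bond 5 stroke→Sf1  (Sf1 fixes flow; stroke at Sf1)
bond 2 stroke→I1  (I1 outputs flow p/I1)
bond 4 stroke→I2  (I2 outputs flow p/I2)
bond 1 stroke→J2  (closing 0-jn rule on J2)
bond 0 stroke→TF1  (TF TF1: opposite of bond 1)
bond 6 stroke→J1  (prefer integral on C1)
bond 3 stroke→R1  (J1: bond 6 brought effort, rest push out)

b0 |TF1
b1 |J2
b2 |I1
b3 |R1
b4 |I2
b5 |Sf1
b6 |J1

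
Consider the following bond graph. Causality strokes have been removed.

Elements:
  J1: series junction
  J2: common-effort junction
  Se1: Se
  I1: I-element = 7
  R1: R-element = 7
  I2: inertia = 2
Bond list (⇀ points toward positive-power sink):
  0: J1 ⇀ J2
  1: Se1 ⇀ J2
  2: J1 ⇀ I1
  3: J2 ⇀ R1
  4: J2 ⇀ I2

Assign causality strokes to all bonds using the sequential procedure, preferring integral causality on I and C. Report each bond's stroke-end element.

#1 stroke at J2  (Se1 (Se) sets effort on bond)
#0 stroke at J1  (common-e at J2 fixed by 1)
#3 stroke at R1  (J2: bond 1 brought effort, rest push out)
#4 stroke at I2  (0-jn J2 has e-setter on 1)
#2 stroke at I1  (closing 1-jn rule on J1)

b0 stroke at J1
b1 stroke at J2
b2 stroke at I1
b3 stroke at R1
b4 stroke at I2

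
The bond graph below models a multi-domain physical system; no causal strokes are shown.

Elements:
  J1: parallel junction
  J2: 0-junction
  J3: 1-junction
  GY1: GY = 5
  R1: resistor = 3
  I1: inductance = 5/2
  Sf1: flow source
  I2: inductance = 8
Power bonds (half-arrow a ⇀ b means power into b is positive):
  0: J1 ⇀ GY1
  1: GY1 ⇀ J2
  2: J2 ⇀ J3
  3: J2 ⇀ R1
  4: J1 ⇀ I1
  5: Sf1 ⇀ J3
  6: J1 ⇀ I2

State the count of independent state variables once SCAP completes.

2  (I1, I2 all integral)

bond 5 →Sf1  (Sf1 fixes flow; stroke at Sf1)
bond 2 →J3  (J3 flow already set via bond 5)
bond 4 →I1  (I1: I, integral causality)
bond 6 →I2  (I2 integral (f out))
bond 0 →J1  (J1 needs exactly one e-in)
bond 1 →J2  (GY1: gyrator matches bond 0)
bond 3 →R1  (0-jn J2 has e-setter on 1)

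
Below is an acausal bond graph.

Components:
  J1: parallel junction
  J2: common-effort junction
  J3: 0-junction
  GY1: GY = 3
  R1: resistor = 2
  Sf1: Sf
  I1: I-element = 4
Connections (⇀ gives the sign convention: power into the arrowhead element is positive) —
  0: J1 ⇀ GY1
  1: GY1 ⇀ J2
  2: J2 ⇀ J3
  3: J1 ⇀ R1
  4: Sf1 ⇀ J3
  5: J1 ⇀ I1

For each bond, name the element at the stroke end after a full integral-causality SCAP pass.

b4 |Sf1  (Sf1: flow source, stroke at near end)
b2 |J3  (J3: last free bond brings effort in)
b1 |J2  (J2: last free bond brings effort in)
b0 |J1  (GY1 both-in/both-out from 1)
b3 |R1  (J1 effort already set via bond 0)
b5 |I1  (J1 effort already set via bond 0)

#0 stroke at J1
#1 stroke at J2
#2 stroke at J3
#3 stroke at R1
#4 stroke at Sf1
#5 stroke at I1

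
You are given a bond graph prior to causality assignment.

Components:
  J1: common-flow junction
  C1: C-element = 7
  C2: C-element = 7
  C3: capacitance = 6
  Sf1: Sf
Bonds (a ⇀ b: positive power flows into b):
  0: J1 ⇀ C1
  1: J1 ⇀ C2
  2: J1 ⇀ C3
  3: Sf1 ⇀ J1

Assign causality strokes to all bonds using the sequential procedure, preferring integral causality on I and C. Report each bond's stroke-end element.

#0 →J1
#1 →J1
#2 →J1
#3 →Sf1

bond 3 →Sf1  (source Sf1 imposes f)
bond 0 →J1  (common-f at J1 fixed by 3)
bond 1 →J1  (J1 flow already set via bond 3)
bond 2 →J1  (J1 flow already set via bond 3)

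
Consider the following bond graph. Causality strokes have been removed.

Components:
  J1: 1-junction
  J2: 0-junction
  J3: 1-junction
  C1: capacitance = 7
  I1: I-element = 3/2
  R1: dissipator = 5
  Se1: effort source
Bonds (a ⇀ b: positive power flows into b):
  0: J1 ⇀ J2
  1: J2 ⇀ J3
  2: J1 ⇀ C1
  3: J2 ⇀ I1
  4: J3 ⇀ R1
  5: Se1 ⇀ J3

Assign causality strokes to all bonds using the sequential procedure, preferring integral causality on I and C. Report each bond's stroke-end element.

b0 stroke→J2
b1 stroke→J3
b2 stroke→J1
b3 stroke→I1
b4 stroke→R1
b5 stroke→J3

β5 stroke→J3  (Se1 (Se) sets effort on bond)
β2 stroke→J1  (C1 outputs effort q/C1)
β0 stroke→J2  (closing 1-jn rule on J1)
β1 stroke→J3  (J2 effort already set via bond 0)
β3 stroke→I1  (common-e at J2 fixed by 0)
β4 stroke→R1  (J3 needs exactly one f-in)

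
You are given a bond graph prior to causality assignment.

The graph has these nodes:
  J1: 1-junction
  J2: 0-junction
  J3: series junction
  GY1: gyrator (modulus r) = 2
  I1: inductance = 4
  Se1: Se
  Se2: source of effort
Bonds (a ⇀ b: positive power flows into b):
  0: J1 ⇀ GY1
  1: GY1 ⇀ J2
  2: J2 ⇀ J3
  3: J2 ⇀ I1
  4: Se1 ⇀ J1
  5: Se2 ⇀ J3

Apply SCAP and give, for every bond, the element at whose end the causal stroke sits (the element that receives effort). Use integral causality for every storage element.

bond 0 stroke at GY1
bond 1 stroke at GY1
bond 2 stroke at J2
bond 3 stroke at I1
bond 4 stroke at J1
bond 5 stroke at J3

#4 |J1  (Se1 (Se) sets effort on bond)
#5 |J3  (Se2: effort source, stroke at far end)
#0 |GY1  (only one flow-in slot at J1)
#2 |J2  (J3 needs exactly one f-in)
#1 |GY1  (GY1: gyrator matches bond 0)
#3 |I1  (common-e at J2 fixed by 2)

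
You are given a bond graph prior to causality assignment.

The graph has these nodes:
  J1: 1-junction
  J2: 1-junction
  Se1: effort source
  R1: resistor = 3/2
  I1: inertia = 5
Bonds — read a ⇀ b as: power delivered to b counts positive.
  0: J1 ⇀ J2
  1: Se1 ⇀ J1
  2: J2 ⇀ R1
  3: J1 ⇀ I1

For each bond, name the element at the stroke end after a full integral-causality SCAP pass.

bond 1 →J1  (Se1 fixes effort; stroke away)
bond 3 →I1  (I1: I, integral causality)
bond 0 →J1  (J1: bond 3 brought flow, rest push out)
bond 2 →J2  (common-f at J2 fixed by 0)

bond 0 →J1
bond 1 →J1
bond 2 →J2
bond 3 →I1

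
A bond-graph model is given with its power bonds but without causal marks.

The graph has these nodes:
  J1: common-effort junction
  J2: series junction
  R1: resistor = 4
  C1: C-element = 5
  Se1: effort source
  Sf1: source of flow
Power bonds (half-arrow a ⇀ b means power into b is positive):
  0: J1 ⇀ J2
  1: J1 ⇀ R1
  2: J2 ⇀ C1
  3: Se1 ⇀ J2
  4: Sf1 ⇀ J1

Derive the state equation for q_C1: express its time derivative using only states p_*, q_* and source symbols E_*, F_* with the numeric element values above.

dq_C1/dt = E_Se1/4 + F_Sf1 - q_C1/20

β3 stroke→J2  (Se1 (Se) sets effort on bond)
β4 stroke→Sf1  (Sf1 (Sf) sets flow on bond)
β2 stroke→J2  (prefer integral on C1)
β0 stroke→J1  (J2: last free bond brings flow in)
β1 stroke→R1  (J1: bond 0 brought effort, rest push out)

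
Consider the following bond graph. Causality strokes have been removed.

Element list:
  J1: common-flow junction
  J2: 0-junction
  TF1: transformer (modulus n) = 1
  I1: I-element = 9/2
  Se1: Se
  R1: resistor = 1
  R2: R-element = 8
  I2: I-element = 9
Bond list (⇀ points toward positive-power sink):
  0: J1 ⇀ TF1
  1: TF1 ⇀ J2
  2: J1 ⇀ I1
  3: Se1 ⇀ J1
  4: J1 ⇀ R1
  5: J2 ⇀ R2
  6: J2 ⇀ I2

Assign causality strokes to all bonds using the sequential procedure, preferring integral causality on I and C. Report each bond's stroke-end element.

b0 stroke→J1
b1 stroke→TF1
b2 stroke→I1
b3 stroke→J1
b4 stroke→J1
b5 stroke→J2
b6 stroke→I2

bond 3 |J1  (Se1: effort source, stroke at far end)
bond 2 |I1  (prefer integral on I1)
bond 0 |J1  (common-f at J1 fixed by 2)
bond 4 |J1  (J1 flow already set via bond 2)
bond 1 |TF1  (TF1 one-in-one-out from 0)
bond 6 |I2  (prefer integral on I2)
bond 5 |J2  (J2: last free bond brings effort in)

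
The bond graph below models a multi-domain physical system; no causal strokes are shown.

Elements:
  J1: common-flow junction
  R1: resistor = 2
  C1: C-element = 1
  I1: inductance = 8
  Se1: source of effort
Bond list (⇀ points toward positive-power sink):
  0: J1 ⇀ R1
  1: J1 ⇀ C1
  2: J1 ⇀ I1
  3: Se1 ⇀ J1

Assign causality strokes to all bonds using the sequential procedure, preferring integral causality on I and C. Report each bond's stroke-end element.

b0 →J1
b1 →J1
b2 →I1
b3 →J1

#3 |J1  (Se1 (Se) sets effort on bond)
#1 |J1  (C1: C, integral causality)
#2 |I1  (I1 integral (f out))
#0 |J1  (common-f at J1 fixed by 2)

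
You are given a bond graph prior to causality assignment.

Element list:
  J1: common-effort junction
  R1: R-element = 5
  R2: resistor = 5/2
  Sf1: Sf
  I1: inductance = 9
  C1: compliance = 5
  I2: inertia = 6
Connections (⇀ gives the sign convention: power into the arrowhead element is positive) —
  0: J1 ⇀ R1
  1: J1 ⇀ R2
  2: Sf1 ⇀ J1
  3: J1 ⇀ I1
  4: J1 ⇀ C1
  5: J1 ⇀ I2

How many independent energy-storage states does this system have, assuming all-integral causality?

#2 |Sf1  (source Sf1 imposes f)
#3 |I1  (I1 outputs flow p/I1)
#4 |J1  (C1 outputs effort q/C1)
#0 |R1  (common-e at J1 fixed by 4)
#1 |R2  (0-jn J1 has e-setter on 4)
#5 |I2  (J1: bond 4 brought effort, rest push out)

3  (C1, I1, I2 all integral)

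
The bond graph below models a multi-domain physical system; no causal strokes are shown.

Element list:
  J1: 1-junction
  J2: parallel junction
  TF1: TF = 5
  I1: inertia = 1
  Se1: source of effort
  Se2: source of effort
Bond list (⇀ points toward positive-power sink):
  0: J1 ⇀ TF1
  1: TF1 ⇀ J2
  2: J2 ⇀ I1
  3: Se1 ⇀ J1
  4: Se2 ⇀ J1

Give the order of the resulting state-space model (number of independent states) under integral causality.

β3 →J1  (Se1 fixes effort; stroke away)
β4 →J1  (Se2 (Se) sets effort on bond)
β0 →TF1  (J1: last free bond brings flow in)
β1 →J2  (TF1 one-in-one-out from 0)
β2 →I1  (J2: bond 1 brought effort, rest push out)

1  (I1 all integral)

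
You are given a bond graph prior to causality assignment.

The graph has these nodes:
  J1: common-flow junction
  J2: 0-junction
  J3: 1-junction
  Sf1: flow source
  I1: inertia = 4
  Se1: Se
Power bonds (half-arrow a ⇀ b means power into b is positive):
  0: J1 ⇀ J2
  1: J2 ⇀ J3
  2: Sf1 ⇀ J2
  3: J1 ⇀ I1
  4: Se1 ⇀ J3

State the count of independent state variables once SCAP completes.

1  (I1 all integral)

bond 2 stroke at Sf1  (Sf1 (Sf) sets flow on bond)
bond 4 stroke at J3  (Se1 (Se) sets effort on bond)
bond 1 stroke at J2  (only one flow-in slot at J3)
bond 0 stroke at J1  (J2 effort already set via bond 1)
bond 3 stroke at I1  (J1: last free bond brings flow in)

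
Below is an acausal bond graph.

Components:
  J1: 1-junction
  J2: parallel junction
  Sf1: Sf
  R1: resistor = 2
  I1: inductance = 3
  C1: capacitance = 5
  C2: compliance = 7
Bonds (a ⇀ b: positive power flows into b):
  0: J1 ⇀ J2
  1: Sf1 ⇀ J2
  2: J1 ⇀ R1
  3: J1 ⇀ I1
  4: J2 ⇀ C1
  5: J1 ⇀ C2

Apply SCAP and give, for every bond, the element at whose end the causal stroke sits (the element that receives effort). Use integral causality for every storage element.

#1 →Sf1  (Sf1 (Sf) sets flow on bond)
#3 →I1  (prefer integral on I1)
#0 →J1  (1-jn J1 has f-setter on 3)
#2 →J1  (common-f at J1 fixed by 3)
#5 →J1  (common-f at J1 fixed by 3)
#4 →J2  (only one effort-in slot at J2)

bond 0 stroke at J1
bond 1 stroke at Sf1
bond 2 stroke at J1
bond 3 stroke at I1
bond 4 stroke at J2
bond 5 stroke at J1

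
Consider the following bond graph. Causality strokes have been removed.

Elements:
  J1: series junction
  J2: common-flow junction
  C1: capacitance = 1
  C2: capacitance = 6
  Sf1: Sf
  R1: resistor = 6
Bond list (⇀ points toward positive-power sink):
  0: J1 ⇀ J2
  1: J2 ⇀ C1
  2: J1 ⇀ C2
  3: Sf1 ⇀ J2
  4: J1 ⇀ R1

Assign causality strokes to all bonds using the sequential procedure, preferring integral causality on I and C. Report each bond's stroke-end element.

β3 stroke→Sf1  (Sf1: flow source, stroke at near end)
β0 stroke→J2  (J2 flow already set via bond 3)
β1 stroke→J2  (common-f at J2 fixed by 3)
β2 stroke→J1  (J1: bond 0 brought flow, rest push out)
β4 stroke→J1  (common-f at J1 fixed by 0)

#0 →J2
#1 →J2
#2 →J1
#3 →Sf1
#4 →J1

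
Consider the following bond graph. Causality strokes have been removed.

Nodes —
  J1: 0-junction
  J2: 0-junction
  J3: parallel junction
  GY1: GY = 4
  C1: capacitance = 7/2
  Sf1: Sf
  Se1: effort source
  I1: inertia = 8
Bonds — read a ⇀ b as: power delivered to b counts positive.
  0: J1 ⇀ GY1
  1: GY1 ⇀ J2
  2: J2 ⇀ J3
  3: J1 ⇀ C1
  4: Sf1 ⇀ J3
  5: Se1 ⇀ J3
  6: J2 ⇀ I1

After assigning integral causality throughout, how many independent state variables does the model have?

2  (C1, I1 all integral)

b4 stroke→Sf1  (source Sf1 imposes f)
b5 stroke→J3  (source Se1 imposes e)
b2 stroke→J2  (0-jn J3 has e-setter on 5)
b1 stroke→GY1  (J2: bond 2 brought effort, rest push out)
b6 stroke→I1  (J2: bond 2 brought effort, rest push out)
b0 stroke→GY1  (through GY1, causality inverts; strokes same side of GY1)
b3 stroke→J1  (only one effort-in slot at J1)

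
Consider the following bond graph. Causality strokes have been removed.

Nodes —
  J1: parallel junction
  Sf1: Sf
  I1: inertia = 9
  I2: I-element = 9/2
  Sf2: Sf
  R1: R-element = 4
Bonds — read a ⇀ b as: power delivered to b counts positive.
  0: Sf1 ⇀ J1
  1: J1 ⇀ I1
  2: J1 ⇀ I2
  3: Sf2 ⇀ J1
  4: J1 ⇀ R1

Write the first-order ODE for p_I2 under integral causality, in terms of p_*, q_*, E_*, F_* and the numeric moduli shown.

bond 0 stroke→Sf1  (Sf1 (Sf) sets flow on bond)
bond 3 stroke→Sf2  (Sf2 fixes flow; stroke at Sf2)
bond 1 stroke→I1  (I1 integral (f out))
bond 2 stroke→I2  (I2: I, integral causality)
bond 4 stroke→J1  (only one effort-in slot at J1)

dp_I2/dt = 4*F_Sf1 + 4*F_Sf2 - 4*p_I1/9 - 8*p_I2/9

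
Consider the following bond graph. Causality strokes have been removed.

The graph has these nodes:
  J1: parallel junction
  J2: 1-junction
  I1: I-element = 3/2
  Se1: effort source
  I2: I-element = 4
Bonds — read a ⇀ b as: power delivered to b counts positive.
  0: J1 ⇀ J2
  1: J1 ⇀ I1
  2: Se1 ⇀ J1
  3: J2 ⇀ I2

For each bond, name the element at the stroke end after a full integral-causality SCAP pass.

b0 stroke→J2
b1 stroke→I1
b2 stroke→J1
b3 stroke→I2

β2 stroke at J1  (Se1 fixes effort; stroke away)
β0 stroke at J2  (J1 effort already set via bond 2)
β1 stroke at I1  (J1 effort already set via bond 2)
β3 stroke at I2  (closing 1-jn rule on J2)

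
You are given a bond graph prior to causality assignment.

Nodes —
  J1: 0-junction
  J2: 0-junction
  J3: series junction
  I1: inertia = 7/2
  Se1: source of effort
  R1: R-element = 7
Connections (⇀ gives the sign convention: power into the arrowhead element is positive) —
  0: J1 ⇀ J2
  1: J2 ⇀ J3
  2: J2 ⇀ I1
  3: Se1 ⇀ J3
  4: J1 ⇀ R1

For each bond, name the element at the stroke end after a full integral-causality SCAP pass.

#3 stroke→J3  (source Se1 imposes e)
#1 stroke→J2  (J3 needs exactly one f-in)
#0 stroke→J1  (J2 effort already set via bond 1)
#2 stroke→I1  (common-e at J2 fixed by 1)
#4 stroke→R1  (J1: bond 0 brought effort, rest push out)

bond 0 stroke→J1
bond 1 stroke→J2
bond 2 stroke→I1
bond 3 stroke→J3
bond 4 stroke→R1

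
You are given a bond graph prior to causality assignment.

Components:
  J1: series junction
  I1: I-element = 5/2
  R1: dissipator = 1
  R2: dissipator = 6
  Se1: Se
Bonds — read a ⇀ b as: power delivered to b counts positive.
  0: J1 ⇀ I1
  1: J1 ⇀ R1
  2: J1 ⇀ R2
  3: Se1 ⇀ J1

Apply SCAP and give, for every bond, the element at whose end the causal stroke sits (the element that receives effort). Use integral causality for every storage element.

bond 3 |J1  (Se1 (Se) sets effort on bond)
bond 0 |I1  (I1 integral (f out))
bond 1 |J1  (1-jn J1 has f-setter on 0)
bond 2 |J1  (J1 flow already set via bond 0)

b0 |I1
b1 |J1
b2 |J1
b3 |J1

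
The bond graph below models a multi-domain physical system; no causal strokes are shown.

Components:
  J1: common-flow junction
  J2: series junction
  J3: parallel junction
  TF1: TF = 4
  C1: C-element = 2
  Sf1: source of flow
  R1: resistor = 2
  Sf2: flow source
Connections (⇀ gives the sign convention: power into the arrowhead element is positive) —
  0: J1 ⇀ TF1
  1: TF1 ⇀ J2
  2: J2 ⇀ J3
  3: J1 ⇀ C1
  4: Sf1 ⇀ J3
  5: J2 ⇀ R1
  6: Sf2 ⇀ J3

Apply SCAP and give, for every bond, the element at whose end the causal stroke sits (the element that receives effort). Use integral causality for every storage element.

β0 stroke at TF1
β1 stroke at J2
β2 stroke at J3
β3 stroke at J1
β4 stroke at Sf1
β5 stroke at J2
β6 stroke at Sf2

β4 |Sf1  (Sf1: flow source, stroke at near end)
β6 |Sf2  (source Sf2 imposes f)
β2 |J3  (J3 needs exactly one e-in)
β1 |J2  (J2: bond 2 brought flow, rest push out)
β5 |J2  (J2: bond 2 brought flow, rest push out)
β0 |TF1  (TF1 one-in-one-out from 1)
β3 |J1  (J1 flow already set via bond 0)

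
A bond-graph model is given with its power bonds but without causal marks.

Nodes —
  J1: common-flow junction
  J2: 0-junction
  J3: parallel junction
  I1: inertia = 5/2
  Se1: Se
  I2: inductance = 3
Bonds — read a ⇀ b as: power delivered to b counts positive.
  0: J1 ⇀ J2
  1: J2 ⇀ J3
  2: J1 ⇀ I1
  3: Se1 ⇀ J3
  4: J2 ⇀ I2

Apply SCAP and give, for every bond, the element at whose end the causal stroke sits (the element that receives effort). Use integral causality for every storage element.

#3 stroke→J3  (Se1 (Se) sets effort on bond)
#1 stroke→J2  (0-jn J3 has e-setter on 3)
#0 stroke→J1  (0-jn J2 has e-setter on 1)
#4 stroke→I2  (0-jn J2 has e-setter on 1)
#2 stroke→I1  (J1 needs exactly one f-in)

#0 →J1
#1 →J2
#2 →I1
#3 →J3
#4 →I2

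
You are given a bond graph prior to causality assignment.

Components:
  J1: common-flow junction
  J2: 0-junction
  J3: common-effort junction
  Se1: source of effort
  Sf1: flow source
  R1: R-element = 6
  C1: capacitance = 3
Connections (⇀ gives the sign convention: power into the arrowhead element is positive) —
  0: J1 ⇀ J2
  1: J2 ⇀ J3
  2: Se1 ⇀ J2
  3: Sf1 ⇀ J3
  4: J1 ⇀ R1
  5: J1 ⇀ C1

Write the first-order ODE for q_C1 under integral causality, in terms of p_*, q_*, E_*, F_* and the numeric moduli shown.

b2 →J2  (Se1 (Se) sets effort on bond)
b3 →Sf1  (Sf1: flow source, stroke at near end)
b0 →J1  (common-e at J2 fixed by 2)
b1 →J3  (common-e at J2 fixed by 2)
b5 →J1  (C1 integral (e out))
b4 →R1  (J1: last free bond brings flow in)

dq_C1/dt = -E_Se1/6 - q_C1/18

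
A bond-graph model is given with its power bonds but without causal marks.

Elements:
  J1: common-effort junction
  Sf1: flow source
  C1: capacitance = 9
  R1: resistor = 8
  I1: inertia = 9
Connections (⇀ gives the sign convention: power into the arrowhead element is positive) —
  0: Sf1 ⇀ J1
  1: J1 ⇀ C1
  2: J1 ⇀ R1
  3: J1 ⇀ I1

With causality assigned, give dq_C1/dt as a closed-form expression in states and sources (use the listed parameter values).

dq_C1/dt = F_Sf1 - p_I1/9 - q_C1/72

#0 stroke at Sf1  (Sf1 (Sf) sets flow on bond)
#1 stroke at J1  (C1: C, integral causality)
#2 stroke at R1  (0-jn J1 has e-setter on 1)
#3 stroke at I1  (0-jn J1 has e-setter on 1)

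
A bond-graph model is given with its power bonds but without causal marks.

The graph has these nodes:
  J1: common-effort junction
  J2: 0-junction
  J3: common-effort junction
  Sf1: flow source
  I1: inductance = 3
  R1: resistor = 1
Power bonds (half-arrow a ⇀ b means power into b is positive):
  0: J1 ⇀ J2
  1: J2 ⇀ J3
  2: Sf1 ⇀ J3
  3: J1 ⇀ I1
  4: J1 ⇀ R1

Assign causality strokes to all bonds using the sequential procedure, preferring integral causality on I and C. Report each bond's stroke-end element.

b0 →J2
b1 →J3
b2 →Sf1
b3 →I1
b4 →J1

#2 stroke→Sf1  (Sf1 fixes flow; stroke at Sf1)
#1 stroke→J3  (J3 needs exactly one e-in)
#0 stroke→J2  (closing 0-jn rule on J2)
#3 stroke→I1  (I1 outputs flow p/I1)
#4 stroke→J1  (only one effort-in slot at J1)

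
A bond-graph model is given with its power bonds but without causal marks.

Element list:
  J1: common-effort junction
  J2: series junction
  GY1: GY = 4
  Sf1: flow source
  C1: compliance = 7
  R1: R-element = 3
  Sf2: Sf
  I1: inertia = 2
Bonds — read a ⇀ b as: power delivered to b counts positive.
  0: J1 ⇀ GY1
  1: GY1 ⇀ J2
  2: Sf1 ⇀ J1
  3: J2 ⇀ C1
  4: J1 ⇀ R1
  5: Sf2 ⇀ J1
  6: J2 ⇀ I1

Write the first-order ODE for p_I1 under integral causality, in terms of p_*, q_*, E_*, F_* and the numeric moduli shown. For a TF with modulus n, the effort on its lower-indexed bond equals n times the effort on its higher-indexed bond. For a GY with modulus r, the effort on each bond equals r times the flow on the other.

dp_I1/dt = 4*F_Sf1 + 4*F_Sf2 - 8*p_I1/3 - q_C1/7

b2 →Sf1  (Sf1 (Sf) sets flow on bond)
b5 →Sf2  (Sf2: flow source, stroke at near end)
b3 →J2  (C1 outputs effort q/C1)
b6 →I1  (prefer integral on I1)
b1 →J2  (J2 flow already set via bond 6)
b0 →J1  (GY GY1: same side as bond 1)
b4 →R1  (common-e at J1 fixed by 0)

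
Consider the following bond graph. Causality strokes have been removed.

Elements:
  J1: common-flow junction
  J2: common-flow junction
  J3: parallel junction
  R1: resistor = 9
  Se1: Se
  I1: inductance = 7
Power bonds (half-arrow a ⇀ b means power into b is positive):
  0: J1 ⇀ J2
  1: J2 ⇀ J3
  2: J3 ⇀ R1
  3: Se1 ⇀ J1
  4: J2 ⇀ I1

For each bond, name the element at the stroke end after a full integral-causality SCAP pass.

β0 stroke at J2
β1 stroke at J2
β2 stroke at J3
β3 stroke at J1
β4 stroke at I1

bond 3 stroke at J1  (Se1: effort source, stroke at far end)
bond 0 stroke at J2  (J1 needs exactly one f-in)
bond 4 stroke at I1  (I1 outputs flow p/I1)
bond 1 stroke at J2  (1-jn J2 has f-setter on 4)
bond 2 stroke at J3  (closing 0-jn rule on J3)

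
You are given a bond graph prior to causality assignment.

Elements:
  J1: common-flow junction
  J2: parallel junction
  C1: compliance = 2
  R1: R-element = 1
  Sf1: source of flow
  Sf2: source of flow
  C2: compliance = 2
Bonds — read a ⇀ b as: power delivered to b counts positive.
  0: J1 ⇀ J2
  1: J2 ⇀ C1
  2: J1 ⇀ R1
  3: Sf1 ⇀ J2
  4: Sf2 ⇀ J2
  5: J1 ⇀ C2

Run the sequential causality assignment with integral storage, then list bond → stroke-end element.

#3 →Sf1  (Sf1 (Sf) sets flow on bond)
#4 →Sf2  (Sf2 (Sf) sets flow on bond)
#1 →J2  (prefer integral on C1)
#0 →J1  (0-jn J2 has e-setter on 1)
#5 →J1  (C2 integral (e out))
#2 →R1  (closing 1-jn rule on J1)

β0 stroke at J1
β1 stroke at J2
β2 stroke at R1
β3 stroke at Sf1
β4 stroke at Sf2
β5 stroke at J1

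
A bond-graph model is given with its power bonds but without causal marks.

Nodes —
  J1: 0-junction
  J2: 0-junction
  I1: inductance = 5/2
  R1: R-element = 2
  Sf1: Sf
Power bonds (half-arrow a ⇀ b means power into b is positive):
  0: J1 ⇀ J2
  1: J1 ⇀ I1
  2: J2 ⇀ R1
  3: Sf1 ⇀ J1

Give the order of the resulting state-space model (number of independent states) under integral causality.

1  (I1 all integral)

b3 stroke at Sf1  (Sf1 (Sf) sets flow on bond)
b1 stroke at I1  (I1 outputs flow p/I1)
b0 stroke at J1  (J1 needs exactly one e-in)
b2 stroke at J2  (J2 needs exactly one e-in)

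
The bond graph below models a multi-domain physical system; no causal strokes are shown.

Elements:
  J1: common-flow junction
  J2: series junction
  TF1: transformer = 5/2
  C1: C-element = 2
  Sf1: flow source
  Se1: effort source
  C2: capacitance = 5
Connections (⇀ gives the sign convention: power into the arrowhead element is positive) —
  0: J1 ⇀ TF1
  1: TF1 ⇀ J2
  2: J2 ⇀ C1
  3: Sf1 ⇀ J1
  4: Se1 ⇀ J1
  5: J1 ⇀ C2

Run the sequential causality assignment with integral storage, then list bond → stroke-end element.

β0 |J1
β1 |TF1
β2 |J2
β3 |Sf1
β4 |J1
β5 |J1

β3 stroke at Sf1  (Sf1: flow source, stroke at near end)
β4 stroke at J1  (source Se1 imposes e)
β0 stroke at J1  (J1 flow already set via bond 3)
β5 stroke at J1  (J1 flow already set via bond 3)
β1 stroke at TF1  (TF1 one-in-one-out from 0)
β2 stroke at J2  (J2 flow already set via bond 1)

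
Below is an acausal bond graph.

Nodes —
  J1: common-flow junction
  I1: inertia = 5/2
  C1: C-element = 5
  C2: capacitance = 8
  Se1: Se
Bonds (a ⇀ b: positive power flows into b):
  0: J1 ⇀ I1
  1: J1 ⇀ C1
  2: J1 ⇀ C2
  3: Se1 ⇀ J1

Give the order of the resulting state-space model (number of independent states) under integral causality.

#3 |J1  (Se1: effort source, stroke at far end)
#0 |I1  (I1 integral (f out))
#1 |J1  (common-f at J1 fixed by 0)
#2 |J1  (common-f at J1 fixed by 0)

3  (C1, C2, I1 all integral)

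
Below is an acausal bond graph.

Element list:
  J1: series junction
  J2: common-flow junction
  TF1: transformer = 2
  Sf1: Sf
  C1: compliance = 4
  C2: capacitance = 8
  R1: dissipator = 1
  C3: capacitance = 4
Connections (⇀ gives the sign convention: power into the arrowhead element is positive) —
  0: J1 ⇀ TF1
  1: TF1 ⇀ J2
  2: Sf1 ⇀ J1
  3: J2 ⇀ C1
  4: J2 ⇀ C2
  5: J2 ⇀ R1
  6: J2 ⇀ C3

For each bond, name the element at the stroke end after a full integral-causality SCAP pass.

β0 |J1
β1 |TF1
β2 |Sf1
β3 |J2
β4 |J2
β5 |J2
β6 |J2

#2 stroke→Sf1  (Sf1: flow source, stroke at near end)
#0 stroke→J1  (common-f at J1 fixed by 2)
#1 stroke→TF1  (TF1: transformer flips bond 0)
#3 stroke→J2  (1-jn J2 has f-setter on 1)
#4 stroke→J2  (1-jn J2 has f-setter on 1)
#5 stroke→J2  (J2 flow already set via bond 1)
#6 stroke→J2  (J2 flow already set via bond 1)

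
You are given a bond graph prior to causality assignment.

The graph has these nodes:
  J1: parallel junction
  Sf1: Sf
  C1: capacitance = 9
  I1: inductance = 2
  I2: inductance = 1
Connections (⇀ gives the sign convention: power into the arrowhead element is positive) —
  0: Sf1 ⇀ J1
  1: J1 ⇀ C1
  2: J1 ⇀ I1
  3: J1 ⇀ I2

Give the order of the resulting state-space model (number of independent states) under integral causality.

#0 stroke at Sf1  (Sf1: flow source, stroke at near end)
#1 stroke at J1  (C1 integral (e out))
#2 stroke at I1  (J1 effort already set via bond 1)
#3 stroke at I2  (J1 effort already set via bond 1)

3  (C1, I1, I2 all integral)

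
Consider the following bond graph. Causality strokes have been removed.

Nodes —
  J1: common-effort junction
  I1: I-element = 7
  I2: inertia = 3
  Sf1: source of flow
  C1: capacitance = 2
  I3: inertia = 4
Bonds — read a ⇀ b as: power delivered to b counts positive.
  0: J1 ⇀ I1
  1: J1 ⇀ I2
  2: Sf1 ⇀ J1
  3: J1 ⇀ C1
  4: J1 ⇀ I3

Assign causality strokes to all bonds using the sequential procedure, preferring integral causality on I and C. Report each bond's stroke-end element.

β2 |Sf1  (source Sf1 imposes f)
β0 |I1  (I1 outputs flow p/I1)
β1 |I2  (I2: I, integral causality)
β3 |J1  (C1 integral (e out))
β4 |I3  (J1: bond 3 brought effort, rest push out)

bond 0 |I1
bond 1 |I2
bond 2 |Sf1
bond 3 |J1
bond 4 |I3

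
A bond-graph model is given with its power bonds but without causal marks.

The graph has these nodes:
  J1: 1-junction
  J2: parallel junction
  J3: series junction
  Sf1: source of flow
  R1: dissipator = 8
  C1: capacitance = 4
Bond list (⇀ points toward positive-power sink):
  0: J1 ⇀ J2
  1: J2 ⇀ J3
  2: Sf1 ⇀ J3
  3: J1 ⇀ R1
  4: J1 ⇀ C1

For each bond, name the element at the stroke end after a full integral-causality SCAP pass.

b0 stroke→J2
b1 stroke→J3
b2 stroke→Sf1
b3 stroke→J1
b4 stroke→J1

#2 |Sf1  (Sf1 fixes flow; stroke at Sf1)
#1 |J3  (J3: bond 2 brought flow, rest push out)
#0 |J2  (closing 0-jn rule on J2)
#3 |J1  (J1: bond 0 brought flow, rest push out)
#4 |J1  (J1 flow already set via bond 0)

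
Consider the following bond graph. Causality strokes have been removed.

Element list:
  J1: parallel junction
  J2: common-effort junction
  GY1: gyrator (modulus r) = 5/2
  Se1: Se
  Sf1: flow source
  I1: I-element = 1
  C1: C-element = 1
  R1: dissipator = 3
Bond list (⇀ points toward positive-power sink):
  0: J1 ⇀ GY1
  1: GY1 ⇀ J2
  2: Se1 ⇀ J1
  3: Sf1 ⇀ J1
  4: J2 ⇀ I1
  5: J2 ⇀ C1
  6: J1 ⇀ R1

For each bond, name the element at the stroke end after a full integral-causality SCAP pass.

#2 →J1  (Se1 (Se) sets effort on bond)
#3 →Sf1  (Sf1: flow source, stroke at near end)
#0 →GY1  (common-e at J1 fixed by 2)
#6 →R1  (J1: bond 2 brought effort, rest push out)
#1 →GY1  (through GY1, causality inverts; strokes same side of GY1)
#4 →I1  (prefer integral on I1)
#5 →J2  (J2 needs exactly one e-in)

bond 0 →GY1
bond 1 →GY1
bond 2 →J1
bond 3 →Sf1
bond 4 →I1
bond 5 →J2
bond 6 →R1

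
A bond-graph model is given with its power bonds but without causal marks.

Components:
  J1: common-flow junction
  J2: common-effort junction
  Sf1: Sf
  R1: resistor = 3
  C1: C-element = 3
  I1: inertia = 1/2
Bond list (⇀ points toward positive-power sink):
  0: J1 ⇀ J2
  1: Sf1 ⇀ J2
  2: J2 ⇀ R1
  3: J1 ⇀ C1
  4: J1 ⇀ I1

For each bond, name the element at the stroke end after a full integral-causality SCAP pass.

bond 1 →Sf1  (Sf1 fixes flow; stroke at Sf1)
bond 3 →J1  (C1 outputs effort q/C1)
bond 4 →I1  (I1: I, integral causality)
bond 0 →J1  (common-f at J1 fixed by 4)
bond 2 →J2  (closing 0-jn rule on J2)

β0 stroke→J1
β1 stroke→Sf1
β2 stroke→J2
β3 stroke→J1
β4 stroke→I1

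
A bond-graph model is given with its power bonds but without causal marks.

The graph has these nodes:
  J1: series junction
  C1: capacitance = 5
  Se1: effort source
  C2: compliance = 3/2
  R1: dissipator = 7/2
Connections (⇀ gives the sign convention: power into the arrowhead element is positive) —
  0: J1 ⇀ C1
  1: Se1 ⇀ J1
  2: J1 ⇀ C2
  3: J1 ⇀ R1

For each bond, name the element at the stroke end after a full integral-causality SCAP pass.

bond 0 →J1
bond 1 →J1
bond 2 →J1
bond 3 →R1

#1 |J1  (source Se1 imposes e)
#0 |J1  (C1 integral (e out))
#2 |J1  (prefer integral on C2)
#3 |R1  (only one flow-in slot at J1)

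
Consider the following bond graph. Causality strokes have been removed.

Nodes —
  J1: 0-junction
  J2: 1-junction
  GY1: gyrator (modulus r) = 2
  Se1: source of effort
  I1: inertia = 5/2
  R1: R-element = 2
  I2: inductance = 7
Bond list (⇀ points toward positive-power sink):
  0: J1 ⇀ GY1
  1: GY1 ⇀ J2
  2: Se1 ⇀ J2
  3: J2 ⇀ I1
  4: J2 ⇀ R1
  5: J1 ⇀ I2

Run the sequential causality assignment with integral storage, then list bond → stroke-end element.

β0 →J1
β1 →J2
β2 →J2
β3 →I1
β4 →J2
β5 →I2

#2 |J2  (source Se1 imposes e)
#3 |I1  (prefer integral on I1)
#1 |J2  (common-f at J2 fixed by 3)
#4 |J2  (J2: bond 3 brought flow, rest push out)
#0 |J1  (GY GY1: same side as bond 1)
#5 |I2  (common-e at J1 fixed by 0)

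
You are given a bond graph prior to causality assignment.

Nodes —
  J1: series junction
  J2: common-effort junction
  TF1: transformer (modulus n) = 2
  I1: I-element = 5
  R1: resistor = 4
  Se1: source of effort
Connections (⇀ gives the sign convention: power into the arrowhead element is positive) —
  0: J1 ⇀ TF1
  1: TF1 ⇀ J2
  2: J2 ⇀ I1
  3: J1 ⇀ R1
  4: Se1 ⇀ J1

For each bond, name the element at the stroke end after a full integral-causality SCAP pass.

bond 4 →J1  (Se1 (Se) sets effort on bond)
bond 2 →I1  (prefer integral on I1)
bond 1 →J2  (J2 needs exactly one e-in)
bond 0 →TF1  (TF1: transformer flips bond 1)
bond 3 →J1  (common-f at J1 fixed by 0)

b0 →TF1
b1 →J2
b2 →I1
b3 →J1
b4 →J1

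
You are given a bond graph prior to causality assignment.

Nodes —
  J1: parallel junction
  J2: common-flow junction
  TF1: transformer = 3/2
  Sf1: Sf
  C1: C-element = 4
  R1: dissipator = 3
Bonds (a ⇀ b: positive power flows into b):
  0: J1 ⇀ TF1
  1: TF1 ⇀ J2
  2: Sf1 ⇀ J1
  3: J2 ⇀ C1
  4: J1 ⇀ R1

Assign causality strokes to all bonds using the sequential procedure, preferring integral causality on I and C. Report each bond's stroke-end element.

β2 stroke→Sf1  (Sf1: flow source, stroke at near end)
β3 stroke→J2  (C1 outputs effort q/C1)
β1 stroke→TF1  (closing 1-jn rule on J2)
β0 stroke→J1  (through TF1, causality passes straight; one stroke at TF1)
β4 stroke→R1  (0-jn J1 has e-setter on 0)

#0 →J1
#1 →TF1
#2 →Sf1
#3 →J2
#4 →R1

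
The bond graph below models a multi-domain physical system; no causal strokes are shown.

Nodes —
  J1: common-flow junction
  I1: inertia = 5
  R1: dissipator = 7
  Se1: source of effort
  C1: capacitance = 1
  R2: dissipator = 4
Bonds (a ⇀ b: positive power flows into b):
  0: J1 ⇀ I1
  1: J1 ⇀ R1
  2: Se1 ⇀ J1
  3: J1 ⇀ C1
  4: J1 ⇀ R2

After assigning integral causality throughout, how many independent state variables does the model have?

b2 |J1  (Se1 (Se) sets effort on bond)
b0 |I1  (I1: I, integral causality)
b1 |J1  (J1: bond 0 brought flow, rest push out)
b3 |J1  (1-jn J1 has f-setter on 0)
b4 |J1  (J1 flow already set via bond 0)

2  (C1, I1 all integral)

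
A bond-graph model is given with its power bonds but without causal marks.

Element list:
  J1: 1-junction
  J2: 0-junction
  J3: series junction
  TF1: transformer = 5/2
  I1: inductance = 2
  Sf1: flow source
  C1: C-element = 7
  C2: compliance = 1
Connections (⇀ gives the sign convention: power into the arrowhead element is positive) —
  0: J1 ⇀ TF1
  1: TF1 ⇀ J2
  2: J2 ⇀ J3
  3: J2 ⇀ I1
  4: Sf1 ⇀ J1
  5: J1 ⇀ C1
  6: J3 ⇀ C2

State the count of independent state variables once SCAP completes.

bond 4 stroke at Sf1  (Sf1 (Sf) sets flow on bond)
bond 0 stroke at J1  (J1: bond 4 brought flow, rest push out)
bond 5 stroke at J1  (J1 flow already set via bond 4)
bond 1 stroke at TF1  (TF TF1: opposite of bond 0)
bond 3 stroke at I1  (I1: I, integral causality)
bond 2 stroke at J2  (J2 needs exactly one e-in)
bond 6 stroke at J3  (common-f at J3 fixed by 2)

3  (C1, C2, I1 all integral)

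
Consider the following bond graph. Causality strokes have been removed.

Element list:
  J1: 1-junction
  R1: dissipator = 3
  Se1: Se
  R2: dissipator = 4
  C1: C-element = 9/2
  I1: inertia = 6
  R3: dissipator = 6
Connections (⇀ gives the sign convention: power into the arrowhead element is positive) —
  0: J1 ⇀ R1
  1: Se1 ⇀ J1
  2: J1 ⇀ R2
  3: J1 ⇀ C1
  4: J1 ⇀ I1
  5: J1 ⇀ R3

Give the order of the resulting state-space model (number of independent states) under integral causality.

#1 stroke→J1  (Se1 fixes effort; stroke away)
#3 stroke→J1  (C1 integral (e out))
#4 stroke→I1  (I1 integral (f out))
#0 stroke→J1  (1-jn J1 has f-setter on 4)
#2 stroke→J1  (common-f at J1 fixed by 4)
#5 stroke→J1  (common-f at J1 fixed by 4)

2  (C1, I1 all integral)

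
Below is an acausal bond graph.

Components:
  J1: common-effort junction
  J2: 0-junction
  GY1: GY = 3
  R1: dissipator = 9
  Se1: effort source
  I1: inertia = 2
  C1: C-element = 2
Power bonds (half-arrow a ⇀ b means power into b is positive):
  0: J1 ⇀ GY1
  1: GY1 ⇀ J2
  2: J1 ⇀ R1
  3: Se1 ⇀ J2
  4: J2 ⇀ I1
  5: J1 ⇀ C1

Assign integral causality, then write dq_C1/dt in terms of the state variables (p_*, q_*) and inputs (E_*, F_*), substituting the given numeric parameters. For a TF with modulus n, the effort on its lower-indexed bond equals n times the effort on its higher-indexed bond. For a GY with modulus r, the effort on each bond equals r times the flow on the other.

dq_C1/dt = -E_Se1/3 - q_C1/18

bond 3 stroke→J2  (source Se1 imposes e)
bond 1 stroke→GY1  (0-jn J2 has e-setter on 3)
bond 4 stroke→I1  (common-e at J2 fixed by 3)
bond 0 stroke→GY1  (GY1: gyrator matches bond 1)
bond 5 stroke→J1  (C1 outputs effort q/C1)
bond 2 stroke→R1  (J1 effort already set via bond 5)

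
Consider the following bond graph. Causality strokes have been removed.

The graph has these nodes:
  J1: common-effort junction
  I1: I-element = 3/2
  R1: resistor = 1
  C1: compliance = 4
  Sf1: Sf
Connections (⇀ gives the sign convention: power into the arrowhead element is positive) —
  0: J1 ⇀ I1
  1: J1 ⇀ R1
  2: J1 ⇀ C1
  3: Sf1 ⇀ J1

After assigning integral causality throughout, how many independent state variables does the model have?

2  (C1, I1 all integral)

bond 3 →Sf1  (Sf1 (Sf) sets flow on bond)
bond 0 →I1  (I1 outputs flow p/I1)
bond 2 →J1  (C1: C, integral causality)
bond 1 →R1  (common-e at J1 fixed by 2)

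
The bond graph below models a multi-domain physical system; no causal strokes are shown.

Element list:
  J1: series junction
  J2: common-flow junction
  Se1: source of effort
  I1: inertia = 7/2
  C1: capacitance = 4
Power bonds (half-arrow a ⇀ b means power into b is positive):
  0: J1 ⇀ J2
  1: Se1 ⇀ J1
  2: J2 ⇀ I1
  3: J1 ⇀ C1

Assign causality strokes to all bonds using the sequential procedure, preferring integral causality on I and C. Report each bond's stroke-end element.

β1 stroke at J1  (source Se1 imposes e)
β2 stroke at I1  (I1 integral (f out))
β0 stroke at J2  (common-f at J2 fixed by 2)
β3 stroke at J1  (J1 flow already set via bond 0)

b0 stroke→J2
b1 stroke→J1
b2 stroke→I1
b3 stroke→J1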